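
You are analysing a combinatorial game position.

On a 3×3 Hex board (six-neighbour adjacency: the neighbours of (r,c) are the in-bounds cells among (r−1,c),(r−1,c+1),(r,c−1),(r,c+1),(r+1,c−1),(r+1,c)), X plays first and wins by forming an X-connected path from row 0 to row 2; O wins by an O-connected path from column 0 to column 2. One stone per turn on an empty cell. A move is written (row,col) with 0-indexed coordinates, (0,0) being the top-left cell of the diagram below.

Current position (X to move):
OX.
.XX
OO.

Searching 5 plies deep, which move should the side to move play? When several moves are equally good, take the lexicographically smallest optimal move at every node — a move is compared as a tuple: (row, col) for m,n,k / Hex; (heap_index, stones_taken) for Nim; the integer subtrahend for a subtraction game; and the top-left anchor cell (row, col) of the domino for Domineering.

X's best at [OX./.XX/OO.]: (2,2)

p1 X@[OX./.XX/OO.]: (0,2)[OXX/.XX/OO.]-1 (1,0)[OX./XXX/OO.]-1 (2,2)[OX./.XX/OOX]+1*
p2 O@[OX./.XX/OOX] terminal -1; root [OX./.XX/OO.] d5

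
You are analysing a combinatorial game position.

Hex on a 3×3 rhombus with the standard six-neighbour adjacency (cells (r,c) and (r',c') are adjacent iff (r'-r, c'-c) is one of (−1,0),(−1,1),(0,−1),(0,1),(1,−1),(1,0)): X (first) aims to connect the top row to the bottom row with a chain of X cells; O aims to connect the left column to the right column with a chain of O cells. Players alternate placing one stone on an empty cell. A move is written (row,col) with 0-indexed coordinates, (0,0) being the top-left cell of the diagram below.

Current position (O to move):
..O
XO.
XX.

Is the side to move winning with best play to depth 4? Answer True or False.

p1 O@[..O/XO./XX.]: (0,0)[O.O/XO./XX.]-1* (0,1)[.OO/XO./XX.]-1 (1,2)[..O/XOO/XX.]-1 (2,2)[..O/XO./XXO]-1
p2 X@[O.O/XO./XX.]: (0,1)[OXO/XO./XX.]+1* (1,2)[O.O/XOX/XX.]-1 (2,2)[O.O/XO./XXX]-1
p3 O@[OXO/XO./XX.] terminal -1; root [..O/XO./XX.] d4

O winning at [..O/XO./XX.]: False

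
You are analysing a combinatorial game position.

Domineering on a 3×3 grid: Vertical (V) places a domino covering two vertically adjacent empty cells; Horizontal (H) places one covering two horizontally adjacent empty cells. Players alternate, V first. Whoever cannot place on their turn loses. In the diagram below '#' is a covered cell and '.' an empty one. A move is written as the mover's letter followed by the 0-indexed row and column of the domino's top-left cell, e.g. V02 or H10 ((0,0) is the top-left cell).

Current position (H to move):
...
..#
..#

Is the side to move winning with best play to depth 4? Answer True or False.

H winning at [.../..#/..#]: True

[.../..#/..#] H move#1: H00:-1/##./..#/..#, H01:-1/.##/..#/..#, H10:+1/.../###/..#*, H20:-1/.../..#/###
[.../###/..#] end (terminal -1, V#2); searched .../..#/..# to 4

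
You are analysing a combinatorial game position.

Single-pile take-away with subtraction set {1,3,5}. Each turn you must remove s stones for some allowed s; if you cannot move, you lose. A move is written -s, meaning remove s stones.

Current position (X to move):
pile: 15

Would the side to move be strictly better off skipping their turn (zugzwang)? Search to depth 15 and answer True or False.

zugzwang(15, X) = False

ply 1, X at 15 | -1=+1→14*; -3=+1→12; -5=+1→10
ply 2, O at 14 | -1=-1→13*; -3=-1→11; -5=-1→9
ply 3, X at 13 | -1=+1→12*; -3=+1→10; -5=+1→8
ply 4, O at 12 | -1=-1→11*; -3=-1→9; -5=-1→7
ply 5, X at 11 | -1=+1→10*; -3=+1→8; -5=+1→6
ply 6, O at 10 | -1=-1→9*; -3=-1→7; -5=-1→5
ply 7, X at 9 | -1=+1→8*; -3=+1→6; -5=+1→4
ply 8, O at 8 | -1=-1→7*; -3=-1→5; -5=-1→3
ply 9, X at 7 | -1=+1→6*; -3=+1→4; -5=+1→2
ply 10, O at 6 | -1=-1→5*; -3=-1→3; -5=-1→1
ply 11, X at 5 | -1=+1→4*; -3=+1→2; -5=+1→0
ply 12, O at 4 | -1=-1→3*; -3=-1→1
ply 13, X at 3 | -1=+1→2*; -3=+1→0
ply 14, O at 2 | -1=-1→1*
ply 15, X at 1 | -1=+1→0*
ply 16: 0 is terminal -1 (O); from 15 depth 15
suppose X passes — search the same position with O to move:
pass> ply 1, O at 15 | -1=+1→14*; -3=+1→12; -5=+1→10
pass> ply 2, X at 14 | -1=-1→13*; -3=-1→11; -5=-1→9
pass> ply 3, O at 13 | -1=+1→12*; -3=+1→10; -5=+1→8
pass> ply 4, X at 12 | -1=-1→11*; -3=-1→9; -5=-1→7
pass> ply 5, O at 11 | -1=+1→10*; -3=+1→8; -5=+1→6
pass> ply 6, X at 10 | -1=-1→9*; -3=-1→7; -5=-1→5
pass> ply 7, O at 9 | -1=+1→8*; -3=+1→6; -5=+1→4
pass> ply 8, X at 8 | -1=-1→7*; -3=-1→5; -5=-1→3
pass> ply 9, O at 7 | -1=+1→6*; -3=+1→4; -5=+1→2
pass> ply 10, X at 6 | -1=-1→5*; -3=-1→3; -5=-1→1
pass> ply 11, O at 5 | -1=+1→4*; -3=+1→2; -5=+1→0
pass> ply 12, X at 4 | -1=-1→3*; -3=-1→1
pass> ply 13, O at 3 | -1=+1→2*; -3=+1→0
pass> ply 14, X at 2 | -1=-1→1*
pass> ply 15, O at 1 | -1=+1→0*
pass> ply 16: 0 is terminal -1 (X); from 15 depth 15
for X: play +1, pass -1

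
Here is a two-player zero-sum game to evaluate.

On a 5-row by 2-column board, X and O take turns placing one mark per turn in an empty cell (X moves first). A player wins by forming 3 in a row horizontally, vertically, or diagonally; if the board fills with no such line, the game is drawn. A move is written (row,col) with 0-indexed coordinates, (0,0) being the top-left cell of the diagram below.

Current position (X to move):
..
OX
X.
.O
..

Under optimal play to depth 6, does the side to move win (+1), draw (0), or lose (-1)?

ply 1, X at ../OX/X./.O/.. | (0,0)=+0→X./OX/X./.O/..*; (0,1)=+0→.X/OX/X./.O/..; (2,1)=+0→../OX/XX/.O/..; (3,0)=+0→../OX/X./XO/..; (4,0)=+0→../OX/X./.O/X.; (4,1)=+0→../OX/X./.O/.X
ply 2, O at X./OX/X./.O/.. | (0,1)=+0→XO/OX/X./.O/..*; (2,1)=+0→X./OX/XO/.O/..; (3,0)=+0→X./OX/X./OO/..; (4,0)=+0→X./OX/X./.O/O.; (4,1)=+0→X./OX/X./.O/.O
ply 3, X at XO/OX/X./.O/.. | (2,1)=+0→XO/OX/XX/.O/..*; (3,0)=+0→XO/OX/X./XO/..; (4,0)=+0→XO/OX/X./.O/X.; (4,1)=+0→XO/OX/X./.O/.X
ply 4, O at XO/OX/XX/.O/.. | (3,0)=+0→XO/OX/XX/OO/..*; (4,0)=+0→XO/OX/XX/.O/O.; (4,1)=+0→XO/OX/XX/.O/.O
ply 5, X at XO/OX/XX/OO/.. | (4,0)=+0→XO/OX/XX/OO/X.*; (4,1)=+0→XO/OX/XX/OO/.X
ply 6, O at XO/OX/XX/OO/X. | (4,1)=+0→XO/OX/XX/OO/XO*
ply 7: XO/OX/XX/OO/XO is terminal +0 (X); from ../OX/X./.O/.. depth 6

value(../OX/X./.O/.., X) = 0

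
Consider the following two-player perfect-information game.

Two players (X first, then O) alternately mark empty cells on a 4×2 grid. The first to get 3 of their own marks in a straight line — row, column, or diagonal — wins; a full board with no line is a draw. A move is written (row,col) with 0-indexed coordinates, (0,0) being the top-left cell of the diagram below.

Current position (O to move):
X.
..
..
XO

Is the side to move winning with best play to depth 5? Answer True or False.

O winning at [X./../../XO]: False

[X./../../XO] O move#1: (0,1):+0/XO/../../XO*, (1,0):+0/X./O./../XO, (1,1):+0/X./.O/../XO, (2,0):+0/X./../O./XO, (2,1):+0/X./../.O/XO
[XO/../../XO] X move#2: (1,0):+0/XO/X./../XO*, (1,1):+0/XO/.X/../XO, (2,0):+0/XO/../X./XO, (2,1):+0/XO/../.X/XO
[XO/X./../XO] O move#3: (1,1):-1/XO/XO/../XO, (2,0):+0/XO/X./O./XO*, (2,1):-1/XO/X./.O/XO
[XO/X./O./XO] X move#4: (1,1):+0/XO/XX/O./XO*, (2,1):+0/XO/X./OX/XO
[XO/XX/O./XO] O move#5: (2,1):+0/XO/XX/OO/XO*
[XO/XX/OO/XO] end (terminal +0, X#6); searched X./../../XO to 5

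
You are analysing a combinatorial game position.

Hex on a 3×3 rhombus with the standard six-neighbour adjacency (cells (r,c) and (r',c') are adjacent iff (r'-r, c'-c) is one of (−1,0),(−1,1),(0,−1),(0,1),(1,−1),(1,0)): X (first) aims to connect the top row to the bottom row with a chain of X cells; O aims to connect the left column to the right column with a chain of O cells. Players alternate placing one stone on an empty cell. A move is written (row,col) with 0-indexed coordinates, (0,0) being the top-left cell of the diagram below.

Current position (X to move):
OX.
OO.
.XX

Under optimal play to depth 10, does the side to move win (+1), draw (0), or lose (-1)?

value(OX./OO./.XX, X) = -1

ply 1, X at OX./OO./.XX | (0,2)=-1→OXX/OO./.XX*; (1,2)=-1→OX./OOX/.XX; (2,0)=-1→OX./OO./XXX
ply 2, O at OXX/OO./.XX | (1,2)=+1→OXX/OOO/.XX*; (2,0)=-1→OXX/OO./OXX
ply 3: OXX/OOO/.XX is terminal -1 (X); from OX./OO./.XX depth 10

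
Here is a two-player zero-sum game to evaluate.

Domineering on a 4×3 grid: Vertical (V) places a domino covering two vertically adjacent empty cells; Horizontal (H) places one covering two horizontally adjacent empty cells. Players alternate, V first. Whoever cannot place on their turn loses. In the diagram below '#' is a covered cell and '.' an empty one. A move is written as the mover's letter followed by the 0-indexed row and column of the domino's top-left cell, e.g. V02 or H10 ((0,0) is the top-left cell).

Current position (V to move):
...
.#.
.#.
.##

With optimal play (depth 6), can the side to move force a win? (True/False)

ply 1, V at .../.#./.#./.## | V00=+1→#../##./.#./.##*; V02=+1→..#/.##/.#./.##; V10=+1→.../##./##./.##; V12=+1→.../.##/.##/.##; V20=+1→.../.#./##./###
ply 2, H at #../##./.#./.## | H01=-1→###/##./.#./.##*
ply 3, V at ###/##./.#./.## | V12=+1→###/###/.##/.##*; V20=+1→###/##./##./###
ply 4: ###/###/.##/.## is terminal -1 (H); from .../.#./.#./.## depth 6

V winning at [.../.#./.#./.##]: True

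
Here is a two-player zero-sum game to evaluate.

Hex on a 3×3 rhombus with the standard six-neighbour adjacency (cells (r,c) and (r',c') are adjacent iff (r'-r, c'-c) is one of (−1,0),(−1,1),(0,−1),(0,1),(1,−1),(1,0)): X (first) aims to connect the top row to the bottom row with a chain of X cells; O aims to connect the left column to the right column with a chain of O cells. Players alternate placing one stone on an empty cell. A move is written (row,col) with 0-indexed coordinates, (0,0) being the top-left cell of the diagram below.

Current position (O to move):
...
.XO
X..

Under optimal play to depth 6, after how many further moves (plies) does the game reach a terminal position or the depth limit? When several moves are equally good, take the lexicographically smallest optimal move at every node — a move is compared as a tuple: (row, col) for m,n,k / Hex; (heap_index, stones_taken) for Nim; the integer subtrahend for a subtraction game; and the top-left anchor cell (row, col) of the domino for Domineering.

PV length from [.../.XO/X..]: 2 plies

p1 O@[.../.XO/X..]: (0,0)[O../.XO/X..]-1* (0,1)[.O./.XO/X..]-1 (0,2)[..O/.XO/X..]-1 (1,0)[.../OXO/X..]-1 (2,1)[.../.XO/XO.]-1 (2,2)[.../.XO/X.O]-1
p2 X@[O../.XO/X..]: (0,1)[OX./.XO/X..]+1* (0,2)[O.X/.XO/X..]+1 (1,0)[O../XXO/X..]+1 (2,1)[O../.XO/XX.]+1 (2,2)[O../.XO/X.X]+1
p3 O@[OX./.XO/X..] terminal -1; root [.../.XO/X..] d6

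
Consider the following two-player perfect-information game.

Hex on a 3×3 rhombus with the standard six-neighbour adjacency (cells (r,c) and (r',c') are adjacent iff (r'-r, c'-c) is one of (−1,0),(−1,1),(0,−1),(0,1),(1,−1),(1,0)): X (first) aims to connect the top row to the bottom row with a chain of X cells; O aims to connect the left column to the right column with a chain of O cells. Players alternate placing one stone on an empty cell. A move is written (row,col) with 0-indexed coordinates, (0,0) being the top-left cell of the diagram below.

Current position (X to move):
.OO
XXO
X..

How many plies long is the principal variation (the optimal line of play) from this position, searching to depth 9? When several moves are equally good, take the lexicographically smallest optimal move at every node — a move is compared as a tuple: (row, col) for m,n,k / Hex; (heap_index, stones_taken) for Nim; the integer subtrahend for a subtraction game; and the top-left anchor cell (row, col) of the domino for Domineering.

p1 X@[.OO/XXO/X..]: (0,0)[XOO/XXO/X..]+1* (2,1)[.OO/XXO/XX.]-1 (2,2)[.OO/XXO/X.X]-1
p2 O@[XOO/XXO/X..] terminal -1; root [.OO/XXO/X..] d9

PV length from [.OO/XXO/X..]: 1 ply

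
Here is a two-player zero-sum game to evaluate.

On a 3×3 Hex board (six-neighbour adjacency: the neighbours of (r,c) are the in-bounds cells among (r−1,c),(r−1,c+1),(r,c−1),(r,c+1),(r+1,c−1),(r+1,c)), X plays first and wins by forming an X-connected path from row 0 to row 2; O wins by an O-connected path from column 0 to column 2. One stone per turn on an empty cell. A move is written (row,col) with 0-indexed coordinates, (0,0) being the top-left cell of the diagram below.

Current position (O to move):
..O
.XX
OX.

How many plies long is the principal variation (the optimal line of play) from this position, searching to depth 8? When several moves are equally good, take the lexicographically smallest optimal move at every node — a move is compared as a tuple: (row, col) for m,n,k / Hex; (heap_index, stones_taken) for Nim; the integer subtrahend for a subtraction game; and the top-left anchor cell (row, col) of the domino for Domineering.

PV length from [..O/.XX/OX.]: 3 plies

ply 1, O at ..O/.XX/OX. | (0,0)=-1→O.O/.XX/OX.; (0,1)=+1→.OO/.XX/OX.*; (1,0)=-1→..O/OXX/OX.; (2,2)=-1→..O/.XX/OXO
ply 2, X at .OO/.XX/OX. | (0,0)=-1→XOO/.XX/OX.*; (1,0)=-1→.OO/XXX/OX.; (2,2)=-1→.OO/.XX/OXX
ply 3, O at XOO/.XX/OX. | (1,0)=+1→XOO/OXX/OX.*; (2,2)=-1→XOO/.XX/OXO
ply 4: XOO/OXX/OX. is terminal -1 (X); from ..O/.XX/OX. depth 8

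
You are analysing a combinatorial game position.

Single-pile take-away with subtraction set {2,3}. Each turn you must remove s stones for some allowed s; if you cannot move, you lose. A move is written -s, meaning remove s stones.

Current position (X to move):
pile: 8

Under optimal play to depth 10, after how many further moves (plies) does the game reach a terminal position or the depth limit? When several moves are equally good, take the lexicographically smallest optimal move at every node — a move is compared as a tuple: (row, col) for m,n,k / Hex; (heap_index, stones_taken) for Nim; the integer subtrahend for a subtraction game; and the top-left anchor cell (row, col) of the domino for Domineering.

PV length from [8]: 3 plies

ply 1, X at 8 | -2=+1→6*; -3=+1→5
ply 2, O at 6 | -2=-1→4*; -3=-1→3
ply 3, X at 4 | -2=-1→2; -3=+1→1*
ply 4: 1 is terminal -1 (O); from 8 depth 10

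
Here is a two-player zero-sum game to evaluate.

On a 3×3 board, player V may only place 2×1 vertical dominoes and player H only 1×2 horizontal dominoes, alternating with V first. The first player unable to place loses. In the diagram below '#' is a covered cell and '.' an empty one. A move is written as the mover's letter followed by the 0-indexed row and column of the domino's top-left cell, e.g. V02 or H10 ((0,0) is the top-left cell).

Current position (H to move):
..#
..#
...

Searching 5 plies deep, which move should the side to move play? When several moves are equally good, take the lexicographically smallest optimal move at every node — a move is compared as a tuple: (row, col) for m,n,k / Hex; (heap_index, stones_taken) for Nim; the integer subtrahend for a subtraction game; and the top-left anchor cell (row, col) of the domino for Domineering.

[..#/..#/...] H move#1: H00:-1/###/..#/..., H10:+1/..#/###/...*, H20:-1/..#/..#/##., H21:-1/..#/..#/.##
[..#/###/...] end (terminal -1, V#2); searched ..#/..#/... to 5

H's best at [..#/..#/...]: H10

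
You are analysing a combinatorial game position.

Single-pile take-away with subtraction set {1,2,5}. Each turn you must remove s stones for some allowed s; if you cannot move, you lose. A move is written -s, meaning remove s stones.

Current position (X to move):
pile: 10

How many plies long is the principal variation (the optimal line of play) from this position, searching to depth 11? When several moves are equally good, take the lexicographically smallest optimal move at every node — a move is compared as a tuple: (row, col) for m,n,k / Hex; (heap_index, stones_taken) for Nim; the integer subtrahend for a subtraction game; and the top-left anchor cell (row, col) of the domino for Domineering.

p1 X@[10]: -1[9]+1* -2[8]-1 -5[5]-1
p2 O@[9]: -1[8]-1* -2[7]-1 -5[4]-1
p3 X@[8]: -1[7]-1 -2[6]+1* -5[3]+1
p4 O@[6]: -1[5]-1* -2[4]-1 -5[1]-1
p5 X@[5]: -1[4]-1 -2[3]+1* -5[0]+1
p6 O@[3]: -1[2]-1* -2[1]-1
p7 X@[2]: -1[1]-1 -2[0]+1*
p8 O@[0] terminal -1; root [10] d11

PV length from [10]: 7 plies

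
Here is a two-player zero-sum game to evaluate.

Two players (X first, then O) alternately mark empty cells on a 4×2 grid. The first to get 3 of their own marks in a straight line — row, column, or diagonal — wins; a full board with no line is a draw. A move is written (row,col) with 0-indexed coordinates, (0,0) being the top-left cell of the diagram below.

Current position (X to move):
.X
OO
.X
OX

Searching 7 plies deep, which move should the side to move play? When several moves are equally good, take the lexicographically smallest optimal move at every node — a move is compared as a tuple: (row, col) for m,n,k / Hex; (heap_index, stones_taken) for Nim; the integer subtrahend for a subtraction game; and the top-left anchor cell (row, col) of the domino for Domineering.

X's best at [.X/OO/.X/OX]: (2,0)

[.X/OO/.X/OX] X move#1: (0,0):-1/XX/OO/.X/OX, (2,0):+0/.X/OO/XX/OX*
[.X/OO/XX/OX] O move#2: (0,0):+0/OX/OO/XX/OX*
[OX/OO/XX/OX] end (terminal +0, X#3); searched .X/OO/.X/OX to 7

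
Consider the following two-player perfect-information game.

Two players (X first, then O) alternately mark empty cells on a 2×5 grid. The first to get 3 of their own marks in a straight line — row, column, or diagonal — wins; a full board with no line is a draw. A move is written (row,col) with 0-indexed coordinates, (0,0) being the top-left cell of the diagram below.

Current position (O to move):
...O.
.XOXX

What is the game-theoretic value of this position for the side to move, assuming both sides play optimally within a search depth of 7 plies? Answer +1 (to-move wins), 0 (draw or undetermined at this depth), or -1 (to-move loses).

value(...O./.XOXX, O) = +1

p1 O@[...O./.XOXX]: (0,0)[O..O./.XOXX]+0 (0,1)[.O.O./.XOXX]+0 (0,2)[..OO./.XOXX]+1* (0,4)[...OO/.XOXX]+0 (1,0)[...O./OXOXX]+0
p2 X@[..OO./.XOXX]: (0,0)[X.OO./.XOXX]-1* (0,1)[.XOO./.XOXX]-1 (0,4)[..OOX/.XOXX]-1 (1,0)[..OO./XXOXX]-1
p3 O@[X.OO./.XOXX]: (0,1)[XOOO./.XOXX]+1* (0,4)[X.OOO/.XOXX]+1 (1,0)[X.OO./OXOXX]+1
p4 X@[XOOO./.XOXX] terminal -1; root [...O./.XOXX] d7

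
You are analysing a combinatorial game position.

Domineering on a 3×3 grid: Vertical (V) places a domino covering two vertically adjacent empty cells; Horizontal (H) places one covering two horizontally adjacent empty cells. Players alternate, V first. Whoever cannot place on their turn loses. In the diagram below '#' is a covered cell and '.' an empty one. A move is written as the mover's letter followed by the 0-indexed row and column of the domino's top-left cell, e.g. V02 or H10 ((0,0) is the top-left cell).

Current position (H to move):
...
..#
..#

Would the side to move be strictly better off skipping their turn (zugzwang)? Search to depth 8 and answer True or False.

ply 1, H at .../..#/..# | H00=-1→##./..#/..#; H01=-1→.##/..#/..#; H10=+1→.../###/..#*; H20=-1→.../..#/###
ply 2: .../###/..# is terminal -1 (V); from .../..#/..# depth 8
suppose H passes — search the same position with V to move:
pass> ply 1, V at .../..#/..# | V00=+1→#../#.#/..#*; V01=+1→.#./.##/..#; V10=+1→.../#.#/#.#; V11=+1→.../.##/.##
pass> ply 2, H at #../#.#/..# | H01=-1→###/#.#/..#*; H20=-1→#../#.#/###
pass> ply 3, V at ###/#.#/..# | V11=+1→###/###/.##*
pass> ply 4: ###/###/.## is terminal -1 (H); from .../..#/..# depth 8
for H: play +1, pass -1

zugzwang(.../..#/..#, H) = False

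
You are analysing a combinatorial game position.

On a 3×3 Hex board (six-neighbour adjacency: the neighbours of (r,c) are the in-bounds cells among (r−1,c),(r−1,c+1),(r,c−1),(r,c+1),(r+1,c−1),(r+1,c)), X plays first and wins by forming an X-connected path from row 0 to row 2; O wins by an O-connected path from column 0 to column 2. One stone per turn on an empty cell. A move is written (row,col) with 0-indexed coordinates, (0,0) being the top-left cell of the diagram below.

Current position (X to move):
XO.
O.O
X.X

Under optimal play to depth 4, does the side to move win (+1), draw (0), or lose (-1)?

p1 X@[XO./O.O/X.X]: (0,2)[XOX/O.O/X.X]-1* (1,1)[XO./OXO/X.X]-1 (2,1)[XO./O.O/XXX]-1
p2 O@[XOX/O.O/X.X]: (1,1)[XOX/OOO/X.X]+1* (2,1)[XOX/O.O/XOX]-1
p3 X@[XOX/OOO/X.X] terminal -1; root [XO./O.O/X.X] d4

value(XO./O.O/X.X, X) = -1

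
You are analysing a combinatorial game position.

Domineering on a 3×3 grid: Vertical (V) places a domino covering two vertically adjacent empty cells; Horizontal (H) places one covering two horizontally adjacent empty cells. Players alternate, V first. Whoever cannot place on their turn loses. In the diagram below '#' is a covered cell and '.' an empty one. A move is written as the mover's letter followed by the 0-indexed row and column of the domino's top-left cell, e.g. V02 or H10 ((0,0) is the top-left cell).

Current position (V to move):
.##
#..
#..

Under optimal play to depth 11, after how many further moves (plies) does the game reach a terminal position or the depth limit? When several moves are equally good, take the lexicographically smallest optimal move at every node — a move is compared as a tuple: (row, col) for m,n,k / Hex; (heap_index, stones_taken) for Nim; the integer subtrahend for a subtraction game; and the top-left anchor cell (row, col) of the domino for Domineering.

p1 V@[.##/#../#..]: V11[.##/##./##.]+1* V12[.##/#.#/#.#]+1
p2 H@[.##/##./##.] terminal -1; root [.##/#../#..] d11

PV length from [.##/#../#..]: 1 ply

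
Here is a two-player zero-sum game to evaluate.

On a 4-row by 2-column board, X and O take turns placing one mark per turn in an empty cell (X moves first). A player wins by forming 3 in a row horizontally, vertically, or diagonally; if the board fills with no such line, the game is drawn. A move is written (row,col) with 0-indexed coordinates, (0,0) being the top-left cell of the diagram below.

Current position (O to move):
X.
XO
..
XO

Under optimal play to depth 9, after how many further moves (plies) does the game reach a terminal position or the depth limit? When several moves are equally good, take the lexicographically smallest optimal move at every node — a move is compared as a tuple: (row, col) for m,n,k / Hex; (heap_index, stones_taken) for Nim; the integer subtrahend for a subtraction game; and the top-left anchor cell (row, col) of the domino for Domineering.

PV length from [X./XO/../XO]: 1 ply

ply 1, O at X./XO/../XO | (0,1)=-1→XO/XO/../XO; (2,0)=+0→X./XO/O./XO; (2,1)=+1→X./XO/.O/XO*
ply 2: X./XO/.O/XO is terminal -1 (X); from X./XO/../XO depth 9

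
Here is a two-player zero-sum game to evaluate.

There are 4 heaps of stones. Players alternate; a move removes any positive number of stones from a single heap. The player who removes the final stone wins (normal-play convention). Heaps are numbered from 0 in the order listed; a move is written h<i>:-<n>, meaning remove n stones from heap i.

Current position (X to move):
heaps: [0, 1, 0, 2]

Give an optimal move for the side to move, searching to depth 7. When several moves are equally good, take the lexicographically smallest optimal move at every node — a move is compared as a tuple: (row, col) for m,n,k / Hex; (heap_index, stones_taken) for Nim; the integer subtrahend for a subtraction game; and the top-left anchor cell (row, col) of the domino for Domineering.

p1 X@[(0,1,0,2)]: h1:-1[(0,0,0,2)]-1 h3:-1[(0,1,0,1)]+1* h3:-2[(0,1,0,0)]-1
p2 O@[(0,1,0,1)]: h1:-1[(0,0,0,1)]-1* h3:-1[(0,1,0,0)]-1
p3 X@[(0,0,0,1)]: h3:-1[(0,0,0,0)]+1*
p4 O@[(0,0,0,0)] terminal -1; root [(0,1,0,2)] d7

X's best at [(0,1,0,2)]: h3:-1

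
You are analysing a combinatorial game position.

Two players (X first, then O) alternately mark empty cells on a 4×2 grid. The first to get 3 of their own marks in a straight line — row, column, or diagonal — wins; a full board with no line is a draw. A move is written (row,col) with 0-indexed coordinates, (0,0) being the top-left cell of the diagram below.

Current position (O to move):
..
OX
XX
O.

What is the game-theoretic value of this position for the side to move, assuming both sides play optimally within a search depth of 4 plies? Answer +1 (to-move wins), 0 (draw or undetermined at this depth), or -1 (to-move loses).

value(../OX/XX/O., O) = -1

[../OX/XX/O.] O move#1: (0,0):-1/O./OX/XX/O.*, (0,1):-1/.O/OX/XX/O., (3,1):-1/../OX/XX/OO
[O./OX/XX/O.] X move#2: (0,1):+1/OX/OX/XX/O.*, (3,1):+1/O./OX/XX/OX
[OX/OX/XX/O.] end (terminal -1, O#3); searched ../OX/XX/O. to 4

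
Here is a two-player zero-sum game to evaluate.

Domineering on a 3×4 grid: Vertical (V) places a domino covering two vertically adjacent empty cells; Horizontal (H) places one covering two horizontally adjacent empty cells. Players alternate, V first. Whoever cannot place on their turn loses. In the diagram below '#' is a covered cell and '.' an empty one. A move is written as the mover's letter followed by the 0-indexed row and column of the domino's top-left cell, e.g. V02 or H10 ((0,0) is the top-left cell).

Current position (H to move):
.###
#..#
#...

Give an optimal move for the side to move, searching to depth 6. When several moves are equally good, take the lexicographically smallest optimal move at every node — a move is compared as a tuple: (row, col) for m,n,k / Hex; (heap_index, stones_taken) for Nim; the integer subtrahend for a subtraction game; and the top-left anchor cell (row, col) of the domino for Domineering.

p1 H@[.###/#..#/#...]: H11[.###/####/#...]+1* H21[.###/#..#/###.]+1 H22[.###/#..#/#.##]-1
p2 V@[.###/####/#...] terminal -1; root [.###/#..#/#...] d6

H's best at [.###/#..#/#...]: H11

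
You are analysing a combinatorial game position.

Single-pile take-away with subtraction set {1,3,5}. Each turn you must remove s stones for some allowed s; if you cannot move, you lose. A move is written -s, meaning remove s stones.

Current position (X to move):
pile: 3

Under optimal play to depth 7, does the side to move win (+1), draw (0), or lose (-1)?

value(3, X) = +1

ply 1, X at 3 | -1=+1→2*; -3=+1→0
ply 2, O at 2 | -1=-1→1*
ply 3, X at 1 | -1=+1→0*
ply 4: 0 is terminal -1 (O); from 3 depth 7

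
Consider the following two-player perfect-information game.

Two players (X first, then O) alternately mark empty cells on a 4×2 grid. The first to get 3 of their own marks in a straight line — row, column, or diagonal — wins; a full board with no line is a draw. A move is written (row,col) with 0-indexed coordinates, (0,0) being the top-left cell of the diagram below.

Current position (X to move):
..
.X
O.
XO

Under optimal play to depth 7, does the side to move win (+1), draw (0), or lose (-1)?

ply 1, X at ../.X/O./XO | (0,0)=+0→X./.X/O./XO*; (0,1)=+0→.X/.X/O./XO; (1,0)=+0→../XX/O./XO; (2,1)=+0→../.X/OX/XO
ply 2, O at X./.X/O./XO | (0,1)=+0→XO/.X/O./XO*; (1,0)=+0→X./OX/O./XO; (2,1)=+0→X./.X/OO/XO
ply 3, X at XO/.X/O./XO | (1,0)=+0→XO/XX/O./XO*; (2,1)=+0→XO/.X/OX/XO
ply 4, O at XO/XX/O./XO | (2,1)=+0→XO/XX/OO/XO*
ply 5: XO/XX/OO/XO is terminal +0 (X); from ../.X/O./XO depth 7

value(../.X/O./XO, X) = 0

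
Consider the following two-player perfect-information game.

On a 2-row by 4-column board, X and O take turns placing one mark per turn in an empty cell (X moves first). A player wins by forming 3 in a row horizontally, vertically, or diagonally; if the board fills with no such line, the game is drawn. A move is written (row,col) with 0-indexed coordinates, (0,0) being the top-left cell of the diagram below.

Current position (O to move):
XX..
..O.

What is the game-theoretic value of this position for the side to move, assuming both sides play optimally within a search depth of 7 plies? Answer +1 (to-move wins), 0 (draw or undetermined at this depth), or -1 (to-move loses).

value(XX../..O., O) = 0

[XX../..O.] O move#1: (0,2):+0/XXO./..O.*, (0,3):-1/XX.O/..O., (1,0):-1/XX../O.O., (1,1):-1/XX../.OO., (1,3):-1/XX../..OO
[XXO./..O.] X move#2: (0,3):-1/XXOX/..O., (1,0):+0/XXO./X.O.*, (1,1):+0/XXO./.XO., (1,3):+0/XXO./..OX
[XXO./X.O.] O move#3: (0,3):+0/XXOO/X.O.*, (1,1):+0/XXO./XOO., (1,3):+0/XXO./X.OO
[XXOO/X.O.] X move#4: (1,1):+0/XXOO/XXO.*, (1,3):+0/XXOO/X.OX
[XXOO/XXO.] O move#5: (1,3):+0/XXOO/XXOO*
[XXOO/XXOO] end (terminal +0, X#6); searched XX../..O. to 7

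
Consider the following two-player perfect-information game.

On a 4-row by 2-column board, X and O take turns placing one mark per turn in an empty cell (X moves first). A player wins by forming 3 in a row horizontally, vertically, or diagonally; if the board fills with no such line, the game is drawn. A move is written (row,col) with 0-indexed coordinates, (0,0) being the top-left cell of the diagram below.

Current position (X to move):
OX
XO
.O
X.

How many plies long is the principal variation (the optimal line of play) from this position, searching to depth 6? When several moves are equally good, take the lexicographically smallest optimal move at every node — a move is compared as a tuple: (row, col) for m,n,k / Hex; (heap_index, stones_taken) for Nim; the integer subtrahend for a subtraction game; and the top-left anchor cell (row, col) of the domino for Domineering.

p1 X@[OX/XO/.O/X.]: (2,0)[OX/XO/XO/X.]+1* (3,1)[OX/XO/.O/XX]+0
p2 O@[OX/XO/XO/X.] terminal -1; root [OX/XO/.O/X.] d6

PV length from [OX/XO/.O/X.]: 1 ply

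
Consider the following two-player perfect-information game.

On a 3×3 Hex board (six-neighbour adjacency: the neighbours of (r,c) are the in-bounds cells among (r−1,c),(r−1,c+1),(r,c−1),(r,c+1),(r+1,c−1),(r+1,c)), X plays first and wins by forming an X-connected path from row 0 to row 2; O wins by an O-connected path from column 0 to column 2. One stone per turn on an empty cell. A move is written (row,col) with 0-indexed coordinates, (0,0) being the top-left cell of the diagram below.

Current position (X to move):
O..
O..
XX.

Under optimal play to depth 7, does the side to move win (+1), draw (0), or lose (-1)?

value(O../O../XX., X) = +1

p1 X@[O../O../XX.]: (0,1)[OX./O../XX.]-1 (0,2)[O.X/O../XX.]+1* (1,1)[O../OX./XX.]+1 (1,2)[O../O.X/XX.]-1 (2,2)[O../O../XXX]-1
p2 O@[O.X/O../XX.]: (0,1)[OOX/O../XX.]-1* (1,1)[O.X/OO./XX.]-1 (1,2)[O.X/O.O/XX.]-1 (2,2)[O.X/O../XXO]-1
p3 X@[OOX/O../XX.]: (1,1)[OOX/OX./XX.]+1* (1,2)[OOX/O.X/XX.]+1 (2,2)[OOX/O../XXX]+1
p4 O@[OOX/OX./XX.] terminal -1; root [O../O../XX.] d7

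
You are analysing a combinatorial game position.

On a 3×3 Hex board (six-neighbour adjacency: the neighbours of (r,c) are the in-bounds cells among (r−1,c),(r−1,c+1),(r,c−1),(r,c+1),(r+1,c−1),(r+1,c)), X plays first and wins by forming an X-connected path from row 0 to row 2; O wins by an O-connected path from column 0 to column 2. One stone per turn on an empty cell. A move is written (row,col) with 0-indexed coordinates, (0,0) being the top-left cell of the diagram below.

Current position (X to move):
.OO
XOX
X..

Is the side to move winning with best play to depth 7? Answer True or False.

ply 1, X at .OO/XOX/X.. | (0,0)=+1→XOO/XOX/X..*; (2,1)=-1→.OO/XOX/XX.; (2,2)=-1→.OO/XOX/X.X
ply 2: XOO/XOX/X.. is terminal -1 (O); from .OO/XOX/X.. depth 7

X winning at [.OO/XOX/X..]: True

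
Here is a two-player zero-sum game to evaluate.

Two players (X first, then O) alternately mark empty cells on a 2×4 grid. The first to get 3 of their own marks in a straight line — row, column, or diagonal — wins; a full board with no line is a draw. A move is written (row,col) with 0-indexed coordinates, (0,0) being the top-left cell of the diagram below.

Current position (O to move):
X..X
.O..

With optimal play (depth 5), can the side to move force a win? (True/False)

O winning at [X..X/.O..]: True

ply 1, O at X..X/.O.. | (0,1)=+0→XO.X/.O..; (0,2)=+0→X.OX/.O..; (1,0)=+0→X..X/OO..; (1,2)=+1→X..X/.OO.*; (1,3)=+0→X..X/.O.O
ply 2, X at X..X/.OO. | (0,1)=-1→XX.X/.OO.*; (0,2)=-1→X.XX/.OO.; (1,0)=-1→X..X/XOO.; (1,3)=-1→X..X/.OOX
ply 3, O at XX.X/.OO. | (0,2)=+1→XXOX/.OO.*; (1,0)=+1→XX.X/OOO.; (1,3)=+1→XX.X/.OOO
ply 4, X at XXOX/.OO. | (1,0)=-1→XXOX/XOO.*; (1,3)=-1→XXOX/.OOX
ply 5, O at XXOX/XOO. | (1,3)=+1→XXOX/XOOO*
ply 6: XXOX/XOOO is terminal -1 (X); from X..X/.O.. depth 5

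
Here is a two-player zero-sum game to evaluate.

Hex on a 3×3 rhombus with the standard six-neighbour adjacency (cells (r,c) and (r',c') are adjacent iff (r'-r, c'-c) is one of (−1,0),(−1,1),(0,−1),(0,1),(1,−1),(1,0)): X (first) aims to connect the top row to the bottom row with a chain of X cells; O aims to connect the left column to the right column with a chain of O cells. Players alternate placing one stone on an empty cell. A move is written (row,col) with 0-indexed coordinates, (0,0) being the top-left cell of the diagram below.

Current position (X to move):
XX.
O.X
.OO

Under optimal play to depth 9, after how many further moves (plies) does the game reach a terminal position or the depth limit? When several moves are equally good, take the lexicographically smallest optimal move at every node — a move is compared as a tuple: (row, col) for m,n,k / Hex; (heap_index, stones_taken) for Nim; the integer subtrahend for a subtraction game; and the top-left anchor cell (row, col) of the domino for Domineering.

PV length from [XX./O.X/.OO]: 2 plies

p1 X@[XX./O.X/.OO]: (0,2)[XXX/O.X/.OO]-1* (1,1)[XX./OXX/.OO]-1 (2,0)[XX./O.X/XOO]-1
p2 O@[XXX/O.X/.OO]: (1,1)[XXX/OOX/.OO]+1* (2,0)[XXX/O.X/OOO]+1
p3 X@[XXX/OOX/.OO] terminal -1; root [XX./O.X/.OO] d9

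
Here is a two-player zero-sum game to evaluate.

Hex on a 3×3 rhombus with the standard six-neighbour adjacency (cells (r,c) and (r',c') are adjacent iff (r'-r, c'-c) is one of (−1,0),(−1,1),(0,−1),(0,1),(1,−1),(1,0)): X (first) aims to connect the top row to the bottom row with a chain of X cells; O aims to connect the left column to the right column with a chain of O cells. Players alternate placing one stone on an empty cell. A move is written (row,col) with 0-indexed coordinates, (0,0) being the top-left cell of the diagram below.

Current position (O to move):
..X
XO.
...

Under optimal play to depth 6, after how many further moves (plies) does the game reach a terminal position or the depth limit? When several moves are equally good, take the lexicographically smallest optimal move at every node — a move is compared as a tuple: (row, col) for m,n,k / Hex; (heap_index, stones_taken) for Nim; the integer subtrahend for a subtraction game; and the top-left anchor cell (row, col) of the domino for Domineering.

PV length from [..X/XO./...]: 4 plies

[..X/XO./...] O move#1: (0,0):-1/O.X/XO./...*, (0,1):-1/.OX/XO./..., (1,2):-1/..X/XOO/..., (2,0):-1/..X/XO./O.., (2,1):-1/..X/XO./.O., (2,2):-1/..X/XO./..O
[O.X/XO./...] X move#2: (0,1):+1/OXX/XO./...*, (1,2):+1/O.X/XOX/..., (2,0):+1/O.X/XO./X.., (2,1):-1/O.X/XO./.X., (2,2):-1/O.X/XO./..X
[OXX/XO./...] O move#3: (1,2):-1/OXX/XOO/...*, (2,0):-1/OXX/XO./O.., (2,1):-1/OXX/XO./.O., (2,2):-1/OXX/XO./..O
[OXX/XOO/...] X move#4: (2,0):+1/OXX/XOO/X..*, (2,1):-1/OXX/XOO/.X., (2,2):-1/OXX/XOO/..X
[OXX/XOO/X..] end (terminal -1, O#5); searched ..X/XO./... to 6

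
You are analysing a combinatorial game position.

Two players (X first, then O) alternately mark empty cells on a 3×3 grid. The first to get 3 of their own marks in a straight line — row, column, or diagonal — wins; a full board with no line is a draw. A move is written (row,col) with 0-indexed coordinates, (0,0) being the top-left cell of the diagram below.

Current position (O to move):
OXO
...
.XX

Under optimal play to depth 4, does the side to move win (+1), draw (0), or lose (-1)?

value(OXO/.../.XX, O) = -1

p1 O@[OXO/.../.XX]: (1,0)[OXO/O../.XX]-1* (1,1)[OXO/.O./.XX]-1 (1,2)[OXO/..O/.XX]-1 (2,0)[OXO/.../OXX]-1
p2 X@[OXO/O../.XX]: (1,1)[OXO/OX./.XX]+1* (1,2)[OXO/O.X/.XX]-1 (2,0)[OXO/O../XXX]+1
p3 O@[OXO/OX./.XX] terminal -1; root [OXO/.../.XX] d4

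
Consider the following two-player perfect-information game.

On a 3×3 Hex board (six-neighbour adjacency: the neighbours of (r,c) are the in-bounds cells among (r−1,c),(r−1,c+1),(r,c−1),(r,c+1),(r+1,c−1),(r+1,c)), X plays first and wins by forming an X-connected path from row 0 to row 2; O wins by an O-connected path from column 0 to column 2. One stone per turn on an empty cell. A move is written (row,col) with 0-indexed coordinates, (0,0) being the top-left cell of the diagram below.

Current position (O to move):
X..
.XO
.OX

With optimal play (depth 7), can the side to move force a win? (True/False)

ply 1, O at X../.XO/.OX | (0,1)=-1→XO./.XO/.OX; (0,2)=-1→X.O/.XO/.OX; (1,0)=-1→X../OXO/.OX; (2,0)=+1→X../.XO/OOX*
ply 2: X../.XO/OOX is terminal -1 (X); from X../.XO/.OX depth 7

O winning at [X../.XO/.OX]: True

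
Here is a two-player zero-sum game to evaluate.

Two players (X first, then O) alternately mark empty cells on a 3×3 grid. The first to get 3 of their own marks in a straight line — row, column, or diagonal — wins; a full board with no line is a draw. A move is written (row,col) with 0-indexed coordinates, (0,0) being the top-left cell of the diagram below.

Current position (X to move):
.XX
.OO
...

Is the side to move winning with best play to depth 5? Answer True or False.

[.XX/.OO/...] X move#1: (0,0):+1/XXX/.OO/...*, (1,0):+0/.XX/XOO/..., (2,0):-1/.XX/.OO/X.., (2,1):-1/.XX/.OO/.X., (2,2):-1/.XX/.OO/..X
[XXX/.OO/...] end (terminal -1, O#2); searched .XX/.OO/... to 5

X winning at [.XX/.OO/...]: True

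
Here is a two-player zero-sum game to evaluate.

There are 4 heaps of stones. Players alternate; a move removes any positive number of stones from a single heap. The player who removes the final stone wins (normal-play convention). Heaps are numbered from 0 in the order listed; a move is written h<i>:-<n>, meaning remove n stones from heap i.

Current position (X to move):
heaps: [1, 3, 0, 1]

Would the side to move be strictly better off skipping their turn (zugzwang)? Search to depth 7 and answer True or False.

p1 X@[(1,3,0,1)]: h0:-1[(0,3,0,1)]-1 h1:-1[(1,2,0,1)]-1 h1:-2[(1,1,0,1)]-1 h1:-3[(1,0,0,1)]+1* h3:-1[(1,3,0,0)]-1
p2 O@[(1,0,0,1)]: h0:-1[(0,0,0,1)]-1* h3:-1[(1,0,0,0)]-1
p3 X@[(0,0,0,1)]: h3:-1[(0,0,0,0)]+1*
p4 O@[(0,0,0,0)] terminal -1; root [(1,3,0,1)] d7
if X skipped the turn, O would face:
~ p1 O@[(1,3,0,1)]: h0:-1[(0,3,0,1)]-1 h1:-1[(1,2,0,1)]-1 h1:-2[(1,1,0,1)]-1 h1:-3[(1,0,0,1)]+1* h3:-1[(1,3,0,0)]-1
~ p2 X@[(1,0,0,1)]: h0:-1[(0,0,0,1)]-1* h3:-1[(1,0,0,0)]-1
~ p3 O@[(0,0,0,1)]: h3:-1[(0,0,0,0)]+1*
~ p4 X@[(0,0,0,0)] terminal -1; root [(1,3,0,1)] d7
compare (X): move=+1 vs pass=-1

zugzwang((1,3,0,1), X) = False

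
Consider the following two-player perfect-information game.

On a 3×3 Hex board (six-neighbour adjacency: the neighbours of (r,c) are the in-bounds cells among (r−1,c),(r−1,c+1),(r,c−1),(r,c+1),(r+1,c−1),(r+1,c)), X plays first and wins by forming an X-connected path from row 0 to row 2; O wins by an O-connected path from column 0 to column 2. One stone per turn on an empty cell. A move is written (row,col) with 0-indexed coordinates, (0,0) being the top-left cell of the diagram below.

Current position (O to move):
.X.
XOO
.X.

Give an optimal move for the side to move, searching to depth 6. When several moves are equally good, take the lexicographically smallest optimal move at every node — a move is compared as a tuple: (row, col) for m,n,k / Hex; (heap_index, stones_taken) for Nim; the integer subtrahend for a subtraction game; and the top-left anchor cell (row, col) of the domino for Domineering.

[.X./XOO/.X.] O move#1: (0,0):-1/OX./XOO/.X., (0,2):-1/.XO/XOO/.X., (2,0):+1/.X./XOO/OX.*, (2,2):-1/.X./XOO/.XO
[.X./XOO/OX.] end (terminal -1, X#2); searched .X./XOO/.X. to 6

O's best at [.X./XOO/.X.]: (2,0)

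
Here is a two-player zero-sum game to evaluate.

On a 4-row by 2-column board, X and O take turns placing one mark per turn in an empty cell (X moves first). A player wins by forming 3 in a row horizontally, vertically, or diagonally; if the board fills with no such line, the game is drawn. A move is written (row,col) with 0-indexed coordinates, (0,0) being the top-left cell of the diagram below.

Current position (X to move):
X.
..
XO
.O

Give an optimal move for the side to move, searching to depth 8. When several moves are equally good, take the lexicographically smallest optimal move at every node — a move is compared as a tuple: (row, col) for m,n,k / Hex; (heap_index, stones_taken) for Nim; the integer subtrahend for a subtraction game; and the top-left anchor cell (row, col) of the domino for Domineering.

X's best at [X./../XO/.O]: (1,0)

p1 X@[X./../XO/.O]: (0,1)[XX/../XO/.O]-1 (1,0)[X./X./XO/.O]+1* (1,1)[X./.X/XO/.O]+0 (3,0)[X./../XO/XO]-1
p2 O@[X./X./XO/.O] terminal -1; root [X./../XO/.O] d8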